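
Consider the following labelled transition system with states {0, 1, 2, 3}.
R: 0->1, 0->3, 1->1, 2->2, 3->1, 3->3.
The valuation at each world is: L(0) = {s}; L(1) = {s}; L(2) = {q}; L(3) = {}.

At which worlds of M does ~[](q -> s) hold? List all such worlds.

Recall that []ψ holds at a world iff ψ holds at every accessible world, and <>ψ holds iff ψ holds at some accessible world.
Let φ = ~[](q -> s). Evaluate φ at each world:
  0 (successors {1, 3}): φ is false.
  1 (successors {1}): φ is false.
  2 (successors {2}): φ is true.
  3 (successors {1, 3}): φ is false.
For instance, at 1:
  At 1: [](q -> s) is true, so ~[](q -> s) is false.
    At 1: [](q -> s) requires q -> s at every successor {1}.
      At 1: q -> s is true.
    So [](q -> s) is true at 1.
Satisfying worlds: {2}

2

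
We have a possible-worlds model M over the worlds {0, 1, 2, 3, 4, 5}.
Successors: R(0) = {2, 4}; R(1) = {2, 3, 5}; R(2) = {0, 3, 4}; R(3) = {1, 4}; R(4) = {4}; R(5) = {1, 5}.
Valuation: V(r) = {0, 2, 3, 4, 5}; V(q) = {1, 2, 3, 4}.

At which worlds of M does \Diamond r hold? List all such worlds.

0, 1, 2, 3, 4, 5

Let φ = \Diamond r. Evaluate φ at each world:
  0 (successors {2, 4}): φ is true.
  1 (successors {2, 3, 5}): φ is true.
  2 (successors {0, 3, 4}): φ is true.
  3 (successors {1, 4}): φ is true.
  4 (successors {4}): φ is true.
  5 (successors {1, 5}): φ is true.
For instance, at 3:
  At 3: \Diamond r requires r at some successor in {1, 4}.
    r holds at 4, so \Diamond r is true at 3.
Satisfying worlds: {0, 1, 2, 3, 4, 5}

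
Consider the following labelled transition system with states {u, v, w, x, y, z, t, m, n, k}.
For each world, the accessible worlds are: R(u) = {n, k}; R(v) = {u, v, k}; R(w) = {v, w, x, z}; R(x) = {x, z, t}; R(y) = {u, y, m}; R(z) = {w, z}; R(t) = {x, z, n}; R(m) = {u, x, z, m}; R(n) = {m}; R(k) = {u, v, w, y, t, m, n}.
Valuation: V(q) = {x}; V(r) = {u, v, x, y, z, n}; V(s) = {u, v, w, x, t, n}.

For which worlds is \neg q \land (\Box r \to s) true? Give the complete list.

Let φ = \neg q \land (\Box r \to s). Evaluate φ at each world:
  u (successors {n, k}): φ is true.
  v (successors {u, v, k}): φ is true.
  w (successors {v, w, x, z}): φ is true.
  x (successors {x, z, t}): φ is false.
  y (successors {u, y, m}): φ is true.
  z (successors {w, z}): φ is true.
  t (successors {x, z, n}): φ is true.
  m (successors {u, x, z, m}): φ is true.
  n (successors {m}): φ is true.
  k (successors {u, v, w, y, t, m, n}): φ is true.
For instance, at m:
  At m: \neg q is true, \Box r \to s is true, so \neg q \land (\Box r \to s) is true.
    At m: \Box r is false, s is false, so \Box r \to s is true.
      At m: \Box r requires r at every successor {u, x, z, m}.
        r fails at m, so \Box r is false at m.
Satisfying worlds: {u, v, w, y, z, t, m, n, k}

u, v, w, y, z, t, m, n, k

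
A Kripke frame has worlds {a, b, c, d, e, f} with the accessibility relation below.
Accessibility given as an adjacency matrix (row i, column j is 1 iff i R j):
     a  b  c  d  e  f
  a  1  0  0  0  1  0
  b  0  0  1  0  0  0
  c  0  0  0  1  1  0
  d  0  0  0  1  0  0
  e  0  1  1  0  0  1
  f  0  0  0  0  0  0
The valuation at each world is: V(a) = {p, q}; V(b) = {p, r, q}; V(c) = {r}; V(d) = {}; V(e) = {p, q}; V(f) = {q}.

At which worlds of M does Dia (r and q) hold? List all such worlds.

e

Recall that Dia ψ holds at a world iff ψ holds at some accessible world.
Let φ = Dia (r and q). Evaluate φ at each world:
  a (successors {a, e}): φ is false.
  b (successors {c}): φ is false.
  c (successors {d, e}): φ is false.
  d (successors {d}): φ is false.
  e (successors {b, c, f}): φ is true.
  f (successors ∅): φ is false.
For instance, at d:
  At d: Dia (r and q) requires r and q at some successor in {d}.
    At d: r and q is false.
  So Dia (r and q) is false at d.
Satisfying worlds: {e}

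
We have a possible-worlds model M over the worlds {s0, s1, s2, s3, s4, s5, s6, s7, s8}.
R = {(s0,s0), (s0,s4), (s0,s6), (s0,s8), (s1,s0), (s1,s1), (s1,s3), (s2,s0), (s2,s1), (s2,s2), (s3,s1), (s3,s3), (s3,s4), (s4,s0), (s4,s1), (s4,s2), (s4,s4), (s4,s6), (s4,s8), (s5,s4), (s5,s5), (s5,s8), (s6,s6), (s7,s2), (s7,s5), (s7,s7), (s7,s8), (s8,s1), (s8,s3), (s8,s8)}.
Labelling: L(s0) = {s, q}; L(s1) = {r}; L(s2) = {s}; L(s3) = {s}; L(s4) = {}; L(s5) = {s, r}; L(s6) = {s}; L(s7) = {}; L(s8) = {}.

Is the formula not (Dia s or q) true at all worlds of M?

Let φ = not (Dia s or q). Evaluate φ at each world:
  s0 (successors {s0, s4, s6, s8}): φ is false.
  s1 (successors {s0, s1, s3}): φ is false.
  s2 (successors {s0, s1, s2}): φ is false.
  s3 (successors {s1, s3, s4}): φ is false.
  s4 (successors {s0, s1, s2, s4, s6, s8}): φ is false.
  s5 (successors {s4, s5, s8}): φ is false.
  s6 (successors {s6}): φ is false.
  s7 (successors {s2, s5, s7, s8}): φ is false.
  s8 (successors {s1, s3, s8}): φ is false.
Detail at s0 (counterexample):
  At s0: Dia s or q is true, so not (Dia s or q) is false.
    At s0: Dia s is true, q is true, so Dia s or q is true.
      At s0: Dia s requires s at some successor in {s0, s4, s6, s8}.
        s holds at s0, so Dia s is true at s0.

No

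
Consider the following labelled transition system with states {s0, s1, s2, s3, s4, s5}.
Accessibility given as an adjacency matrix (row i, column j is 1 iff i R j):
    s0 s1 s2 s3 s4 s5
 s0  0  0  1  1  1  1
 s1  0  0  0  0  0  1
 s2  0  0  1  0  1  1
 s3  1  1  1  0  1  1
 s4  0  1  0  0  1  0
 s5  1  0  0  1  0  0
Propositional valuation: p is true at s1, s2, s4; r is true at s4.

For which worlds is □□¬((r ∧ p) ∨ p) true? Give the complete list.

s1

Let φ = □□¬((r ∧ p) ∨ p). Evaluate φ at each world:
  s0 (successors {s2, s3, s4, s5}): φ is false.
  s1 (successors {s5}): φ is true.
  s2 (successors {s2, s4, s5}): φ is false.
  s3 (successors {s0, s1, s2, s4, s5}): φ is false.
  s4 (successors {s1, s4}): φ is false.
  s5 (successors {s0, s3}): φ is false.
For instance, at s1:
  At s1: □□¬((r ∧ p) ∨ p) requires □¬((r ∧ p) ∨ p) at every successor {s5}.
      At s5: □¬((r ∧ p) ∨ p) requires ¬((r ∧ p) ∨ p) at every successor {s0, s3}.
        At s0: ¬((r ∧ p) ∨ p) is true.
        At s3: ¬((r ∧ p) ∨ p) is true.
      So □¬((r ∧ p) ∨ p) is true at s5.
  So □□¬((r ∧ p) ∨ p) is true at s1.
Satisfying worlds: {s1}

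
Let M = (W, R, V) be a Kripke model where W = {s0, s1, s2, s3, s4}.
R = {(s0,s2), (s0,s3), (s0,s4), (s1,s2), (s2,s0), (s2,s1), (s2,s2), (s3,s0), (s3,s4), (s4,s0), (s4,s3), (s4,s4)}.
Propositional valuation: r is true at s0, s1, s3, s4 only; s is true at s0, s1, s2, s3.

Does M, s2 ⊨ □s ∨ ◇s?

Recall that □ψ holds at a world iff ψ holds at every accessible world, and ◇ψ holds iff ψ holds at some accessible world.
At s2: □s is true, ◇s is true, so □s ∨ ◇s is true.
  At s2: □s requires s at every successor {s0, s1, s2}.
    At s0: s is true.
    At s1: s is true.
    At s2: s is true.
  So □s is true at s2.
  At s2: ◇s requires s at some successor in {s0, s1, s2}.
    s holds at s0, so ◇s is true at s2.

Yes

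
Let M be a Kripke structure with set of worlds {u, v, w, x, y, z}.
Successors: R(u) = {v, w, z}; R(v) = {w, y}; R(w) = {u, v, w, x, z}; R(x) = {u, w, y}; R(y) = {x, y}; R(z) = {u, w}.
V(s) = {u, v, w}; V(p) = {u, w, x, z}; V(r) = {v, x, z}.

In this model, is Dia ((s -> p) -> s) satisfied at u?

Yes

At u: Dia ((s -> p) -> s) requires (s -> p) -> s at some successor in {v, w, z}.
  (s -> p) -> s holds at v, so Dia ((s -> p) -> s) is true at u.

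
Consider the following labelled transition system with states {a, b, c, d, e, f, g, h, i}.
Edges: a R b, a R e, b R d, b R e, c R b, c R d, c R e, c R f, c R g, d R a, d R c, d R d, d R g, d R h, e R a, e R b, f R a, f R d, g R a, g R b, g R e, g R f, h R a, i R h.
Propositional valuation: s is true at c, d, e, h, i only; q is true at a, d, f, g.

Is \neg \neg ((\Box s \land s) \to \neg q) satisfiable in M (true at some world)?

Yes

Let φ = \neg \neg ((\Box s \land s) \to \neg q). Evaluate φ at each world:
  a (successors {b, e}): φ is true.
  b (successors {d, e}): φ is true.
  c (successors {b, d, e, f, g}): φ is true.
  d (successors {a, c, d, g, h}): φ is true.
  e (successors {a, b}): φ is true.
  f (successors {a, d}): φ is true.
  g (successors {a, b, e, f}): φ is true.
  h (successors {a}): φ is true.
  i (successors {h}): φ is true.
Detail at a (witness):
  At a: \neg ((\Box s \land s) \to \neg q) is false, so \neg \neg ((\Box s \land s) \to \neg q) is true.
    At a: (\Box s \land s) \to \neg q is true, so \neg ((\Box s \land s) \to \neg q) is false.
      At a: \Box s \land s is false, \neg q is false, so (\Box s \land s) \to \neg q is true.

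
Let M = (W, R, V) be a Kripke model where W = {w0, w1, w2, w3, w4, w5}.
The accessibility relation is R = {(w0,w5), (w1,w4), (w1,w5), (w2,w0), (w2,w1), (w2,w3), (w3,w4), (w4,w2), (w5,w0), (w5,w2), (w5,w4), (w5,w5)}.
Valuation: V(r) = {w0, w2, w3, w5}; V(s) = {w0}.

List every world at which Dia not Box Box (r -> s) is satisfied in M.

w0, w1, w2, w3, w4, w5

Let φ = Dia not Box Box (r -> s). Evaluate φ at each world:
  w0 (successors {w5}): φ is true.
  w1 (successors {w4, w5}): φ is true.
  w2 (successors {w0, w1, w3}): φ is true.
  w3 (successors {w4}): φ is true.
  w4 (successors {w2}): φ is true.
  w5 (successors {w0, w2, w4, w5}): φ is true.
For instance, at w4:
  At w4: Dia not Box Box (r -> s) requires not Box Box (r -> s) at some successor in {w2}.
    not Box Box (r -> s) holds at w2, so Dia not Box Box (r -> s) is true at w4.
      At w2: Box Box (r -> s) is false, so not Box Box (r -> s) is true.
Satisfying worlds: {w0, w1, w2, w3, w4, w5}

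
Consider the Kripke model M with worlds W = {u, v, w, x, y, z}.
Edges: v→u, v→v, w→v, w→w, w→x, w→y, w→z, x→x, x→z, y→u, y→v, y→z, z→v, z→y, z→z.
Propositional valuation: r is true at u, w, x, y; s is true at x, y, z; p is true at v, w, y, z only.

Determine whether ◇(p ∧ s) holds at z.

At z: ◇(p ∧ s) requires p ∧ s at some successor in {v, y, z}.
  p ∧ s holds at y, so ◇(p ∧ s) is true at z.

Yes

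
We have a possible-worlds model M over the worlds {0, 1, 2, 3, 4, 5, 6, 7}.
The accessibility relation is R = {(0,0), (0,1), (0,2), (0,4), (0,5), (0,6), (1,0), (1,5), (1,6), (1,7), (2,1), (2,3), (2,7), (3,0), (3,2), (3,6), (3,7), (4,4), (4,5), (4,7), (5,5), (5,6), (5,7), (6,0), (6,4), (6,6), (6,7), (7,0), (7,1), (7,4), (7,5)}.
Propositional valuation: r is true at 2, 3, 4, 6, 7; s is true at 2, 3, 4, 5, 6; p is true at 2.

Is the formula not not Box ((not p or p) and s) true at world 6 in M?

No

At 6: not Box ((not p or p) and s) is true, so not not Box ((not p or p) and s) is false.
  At 6: Box ((not p or p) and s) is false, so not Box ((not p or p) and s) is true.
    At 6: Box ((not p or p) and s) requires (not p or p) and s at every successor {0, 4, 6, 7}.
      (not p or p) and s fails at 0, so Box ((not p or p) and s) is false at 6.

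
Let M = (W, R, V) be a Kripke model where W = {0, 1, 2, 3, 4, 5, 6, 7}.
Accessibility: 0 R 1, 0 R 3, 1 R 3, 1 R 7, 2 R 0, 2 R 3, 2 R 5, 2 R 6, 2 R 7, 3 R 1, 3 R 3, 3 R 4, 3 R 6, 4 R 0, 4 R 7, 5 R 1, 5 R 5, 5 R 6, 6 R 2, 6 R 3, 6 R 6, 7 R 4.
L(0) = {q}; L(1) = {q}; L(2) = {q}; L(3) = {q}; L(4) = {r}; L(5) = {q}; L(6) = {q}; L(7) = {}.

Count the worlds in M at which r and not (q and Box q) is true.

Recall that Box ψ holds at a world iff ψ holds at every accessible world, and Dia ψ holds iff ψ holds at some accessible world.
Let φ = r and not (q and Box q). Evaluate φ at each world:
  0 (successors {1, 3}): φ is false.
  1 (successors {3, 7}): φ is false.
  2 (successors {0, 3, 5, 6, 7}): φ is false.
  3 (successors {1, 3, 4, 6}): φ is false.
  4 (successors {0, 7}): φ is true.
  5 (successors {1, 5, 6}): φ is false.
  6 (successors {2, 3, 6}): φ is false.
  7 (successors {4}): φ is false.
For instance, at 3:
  At 3: r is false, not (q and Box q) is true, so r and not (q and Box q) is false.
    At 3: q and Box q is false, so not (q and Box q) is true.
      At 3: q is true, Box q is false, so q and Box q is false.
Satisfying worlds: {4}

1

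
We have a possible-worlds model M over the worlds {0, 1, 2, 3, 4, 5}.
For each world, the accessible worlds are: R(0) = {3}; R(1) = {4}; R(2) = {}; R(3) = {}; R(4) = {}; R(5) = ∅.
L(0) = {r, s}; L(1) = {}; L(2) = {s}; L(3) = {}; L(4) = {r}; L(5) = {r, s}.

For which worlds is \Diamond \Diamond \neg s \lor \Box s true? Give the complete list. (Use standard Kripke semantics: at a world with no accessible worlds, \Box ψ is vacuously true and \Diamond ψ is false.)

2, 3, 4, 5

Let φ = \Diamond \Diamond \neg s \lor \Box s. Evaluate φ at each world:
  0 (successors {3}): φ is false.
  1 (successors {4}): φ is false.
  2 (successors ∅): φ is true.
  3 (successors ∅): φ is true.
  4 (successors ∅): φ is true.
  5 (successors ∅): φ is true.
For instance, at 0:
  At 0: \Diamond \Diamond \neg s is false, \Box s is false, so \Diamond \Diamond \neg s \lor \Box s is false.
    At 0: \Diamond \Diamond \neg s requires \Diamond \neg s at some successor in {3}.
      At 3: \Diamond \neg s is false.
    So \Diamond \Diamond \neg s is false at 0.
    At 0: \Box s requires s at every successor {3}.
      s fails at 3, so \Box s is false at 0.
Satisfying worlds: {2, 3, 4, 5}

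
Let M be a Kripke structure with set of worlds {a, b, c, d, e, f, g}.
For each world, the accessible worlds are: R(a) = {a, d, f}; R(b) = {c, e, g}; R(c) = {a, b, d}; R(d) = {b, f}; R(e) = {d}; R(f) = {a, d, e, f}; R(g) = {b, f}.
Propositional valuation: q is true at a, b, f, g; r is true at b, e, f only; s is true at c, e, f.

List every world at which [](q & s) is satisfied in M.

Let φ = [](q & s). Evaluate φ at each world:
  a (successors {a, d, f}): φ is false.
  b (successors {c, e, g}): φ is false.
  c (successors {a, b, d}): φ is false.
  d (successors {b, f}): φ is false.
  e (successors {d}): φ is false.
  f (successors {a, d, e, f}): φ is false.
  g (successors {b, f}): φ is false.
For instance, at d:
  At d: [](q & s) requires q & s at every successor {b, f}.
    q & s fails at b, so [](q & s) is false at d.
Satisfying worlds: none.

none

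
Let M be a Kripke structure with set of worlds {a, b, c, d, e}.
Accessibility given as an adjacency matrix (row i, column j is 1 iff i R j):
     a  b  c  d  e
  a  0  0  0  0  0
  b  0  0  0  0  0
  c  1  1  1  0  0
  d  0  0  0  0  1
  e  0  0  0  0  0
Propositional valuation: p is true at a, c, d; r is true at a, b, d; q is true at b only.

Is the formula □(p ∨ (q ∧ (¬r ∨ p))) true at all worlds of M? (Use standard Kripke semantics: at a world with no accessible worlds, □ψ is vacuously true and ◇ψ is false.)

No

Recall that □ψ holds at a world iff ψ holds at every accessible world, and ◇ψ holds iff ψ holds at some accessible world.
Let φ = □(p ∨ (q ∧ (¬r ∨ p))). Evaluate φ at each world:
  a (successors ∅): φ is true.
  b (successors ∅): φ is true.
  c (successors {a, b, c}): φ is false.
  d (successors {e}): φ is false.
  e (successors ∅): φ is true.
Detail at c (counterexample):
  At c: □(p ∨ (q ∧ (¬r ∨ p))) requires p ∨ (q ∧ (¬r ∨ p)) at every successor {a, b, c}.
    p ∨ (q ∧ (¬r ∨ p)) fails at b, so □(p ∨ (q ∧ (¬r ∨ p))) is false at c.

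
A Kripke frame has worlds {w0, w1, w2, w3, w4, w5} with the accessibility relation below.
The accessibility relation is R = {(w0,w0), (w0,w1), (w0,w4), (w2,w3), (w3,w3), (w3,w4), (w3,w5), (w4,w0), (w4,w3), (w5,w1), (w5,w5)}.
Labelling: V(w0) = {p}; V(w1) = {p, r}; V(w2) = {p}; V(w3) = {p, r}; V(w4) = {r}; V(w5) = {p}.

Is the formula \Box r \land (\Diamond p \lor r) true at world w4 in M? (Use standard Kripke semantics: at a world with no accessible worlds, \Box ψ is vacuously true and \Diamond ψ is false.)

Recall that \Box ψ holds at a world iff ψ holds at every accessible world, and \Diamond ψ holds iff ψ holds at some accessible world.
At w4: \Box r is false, \Diamond p \lor r is true, so \Box r \land (\Diamond p \lor r) is false.
  At w4: \Box r requires r at every successor {w0, w3}.
    r fails at w0, so \Box r is false at w4.
  At w4: \Diamond p is true, r is true, so \Diamond p \lor r is true.
    At w4: \Diamond p requires p at some successor in {w0, w3}.
      p holds at w0, so \Diamond p is true at w4.

No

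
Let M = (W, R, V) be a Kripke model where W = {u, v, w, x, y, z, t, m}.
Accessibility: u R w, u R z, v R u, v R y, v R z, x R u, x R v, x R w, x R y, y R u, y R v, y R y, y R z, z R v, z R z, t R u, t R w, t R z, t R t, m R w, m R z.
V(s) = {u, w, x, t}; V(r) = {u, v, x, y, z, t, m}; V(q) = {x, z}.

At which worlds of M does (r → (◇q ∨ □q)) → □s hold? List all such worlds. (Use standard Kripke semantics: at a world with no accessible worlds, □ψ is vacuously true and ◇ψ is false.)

w, x

Recall that □ψ holds at a world iff ψ holds at every accessible world, and ◇ψ holds iff ψ holds at some accessible world.
Let φ = (r → (◇q ∨ □q)) → □s. Evaluate φ at each world:
  u (successors {w, z}): φ is false.
  v (successors {u, y, z}): φ is false.
  w (successors ∅): φ is true.
  x (successors {u, v, w, y}): φ is true.
  y (successors {u, v, y, z}): φ is false.
  z (successors {v, z}): φ is false.
  t (successors {u, w, z, t}): φ is false.
  m (successors {w, z}): φ is false.
For instance, at y:
  At y: r → (◇q ∨ □q) is true, □s is false, so (r → (◇q ∨ □q)) → □s is false.
    At y: r is true, ◇q ∨ □q is true, so r → (◇q ∨ □q) is true.
      At y: ◇q is true, □q is false, so ◇q ∨ □q is true.
    At y: □s requires s at every successor {u, v, y, z}.
      s fails at v, so □s is false at y.
Satisfying worlds: {w, x}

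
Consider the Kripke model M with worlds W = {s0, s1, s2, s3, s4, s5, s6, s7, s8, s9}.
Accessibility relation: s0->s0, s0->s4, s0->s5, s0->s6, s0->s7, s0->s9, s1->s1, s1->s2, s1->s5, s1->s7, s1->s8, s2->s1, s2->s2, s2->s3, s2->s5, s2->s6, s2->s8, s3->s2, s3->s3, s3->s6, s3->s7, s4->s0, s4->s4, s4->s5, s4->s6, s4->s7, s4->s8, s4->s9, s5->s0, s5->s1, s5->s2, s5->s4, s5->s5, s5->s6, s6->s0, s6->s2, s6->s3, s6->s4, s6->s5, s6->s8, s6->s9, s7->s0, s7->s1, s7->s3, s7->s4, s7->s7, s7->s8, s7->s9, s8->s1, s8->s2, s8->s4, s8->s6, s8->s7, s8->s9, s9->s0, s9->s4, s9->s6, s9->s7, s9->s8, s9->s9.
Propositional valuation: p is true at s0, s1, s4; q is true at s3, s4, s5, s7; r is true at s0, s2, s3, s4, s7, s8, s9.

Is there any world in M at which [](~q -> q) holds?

Let φ = [](~q -> q). Evaluate φ at each world:
  s0 (successors {s0, s4, s5, s6, s7, s9}): φ is false.
  s1 (successors {s1, s2, s5, s7, s8}): φ is false.
  s2 (successors {s1, s2, s3, s5, s6, s8}): φ is false.
  s3 (successors {s2, s3, s6, s7}): φ is false.
  s4 (successors {s0, s4, s5, s6, s7, s8, s9}): φ is false.
  s5 (successors {s0, s1, s2, s4, s5, s6}): φ is false.
  s6 (successors {s0, s2, s3, s4, s5, s8, s9}): φ is false.
  s7 (successors {s0, s1, s3, s4, s7, s8, s9}): φ is false.
  s8 (successors {s1, s2, s4, s6, s7, s9}): φ is false.
  s9 (successors {s0, s4, s6, s7, s8, s9}): φ is false.
For instance, at s6:
  At s6: [](~q -> q) requires ~q -> q at every successor {s0, s2, s3, s4, s5, s8, s9}.
    ~q -> q fails at s0, so [](~q -> q) is false at s6.

No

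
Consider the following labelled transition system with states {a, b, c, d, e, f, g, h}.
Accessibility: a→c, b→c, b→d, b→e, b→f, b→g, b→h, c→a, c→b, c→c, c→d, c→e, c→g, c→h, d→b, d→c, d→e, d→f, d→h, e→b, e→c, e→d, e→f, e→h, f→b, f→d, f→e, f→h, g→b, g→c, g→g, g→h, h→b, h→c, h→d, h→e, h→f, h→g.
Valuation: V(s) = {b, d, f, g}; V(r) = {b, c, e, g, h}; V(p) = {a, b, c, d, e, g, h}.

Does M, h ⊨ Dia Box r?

At h: Dia Box r requires Box r at some successor in {b, c, d, e, f, g}.
  Box r holds at g, so Dia Box r is true at h.
    At g: Box r requires r at every successor {b, c, g, h}.
      At b: r is true.
      At c: r is true.
      At g: r is true.
      At h: r is true.
    So Box r is true at g.

Yes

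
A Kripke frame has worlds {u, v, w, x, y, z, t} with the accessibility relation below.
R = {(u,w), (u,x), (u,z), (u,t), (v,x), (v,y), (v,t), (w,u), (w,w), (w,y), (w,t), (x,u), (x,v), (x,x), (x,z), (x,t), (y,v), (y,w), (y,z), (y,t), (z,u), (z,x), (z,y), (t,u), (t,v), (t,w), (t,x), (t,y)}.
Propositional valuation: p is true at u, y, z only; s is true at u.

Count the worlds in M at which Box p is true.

Let φ = Box p. Evaluate φ at each world:
  u (successors {w, x, z, t}): φ is false.
  v (successors {x, y, t}): φ is false.
  w (successors {u, w, y, t}): φ is false.
  x (successors {u, v, x, z, t}): φ is false.
  y (successors {v, w, z, t}): φ is false.
  z (successors {u, x, y}): φ is false.
  t (successors {u, v, w, x, y}): φ is false.
For instance, at t:
  At t: Box p requires p at every successor {u, v, w, x, y}.
    p fails at v, so Box p is false at t.
Satisfying worlds: none.

0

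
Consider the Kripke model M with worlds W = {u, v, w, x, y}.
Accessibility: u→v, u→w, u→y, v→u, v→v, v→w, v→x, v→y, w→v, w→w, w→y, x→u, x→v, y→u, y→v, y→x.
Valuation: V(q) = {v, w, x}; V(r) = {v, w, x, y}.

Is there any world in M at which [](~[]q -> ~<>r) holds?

No

Let φ = [](~[]q -> ~<>r). Evaluate φ at each world:
  u (successors {v, w, y}): φ is false.
  v (successors {u, v, w, x, y}): φ is false.
  w (successors {v, w, y}): φ is false.
  x (successors {u, v}): φ is false.
  y (successors {u, v, x}): φ is false.
For instance, at w:
  At w: [](~[]q -> ~<>r) requires ~[]q -> ~<>r at every successor {v, w, y}.
    ~[]q -> ~<>r fails at v, so [](~[]q -> ~<>r) is false at w.
      At v: ~[]q is true, ~<>r is false, so ~[]q -> ~<>r is false.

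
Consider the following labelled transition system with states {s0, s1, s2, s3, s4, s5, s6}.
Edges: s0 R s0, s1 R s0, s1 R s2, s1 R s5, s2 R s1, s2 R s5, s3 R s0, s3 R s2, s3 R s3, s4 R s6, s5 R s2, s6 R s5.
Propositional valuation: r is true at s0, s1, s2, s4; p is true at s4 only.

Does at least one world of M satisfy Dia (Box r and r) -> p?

Let φ = Dia (Box r and r) -> p. Evaluate φ at each world:
  s0 (successors {s0}): φ is false.
  s1 (successors {s0, s2, s5}): φ is false.
  s2 (successors {s1, s5}): φ is true.
  s3 (successors {s0, s2, s3}): φ is false.
  s4 (successors {s6}): φ is true.
  s5 (successors {s2}): φ is true.
  s6 (successors {s5}): φ is true.
Detail at s2 (witness):
  At s2: Dia (Box r and r) is false, p is false, so Dia (Box r and r) -> p is true.
    At s2: Dia (Box r and r) requires Box r and r at some successor in {s1, s5}.
      At s1: Box r and r is false.
      At s5: Box r and r is false.
    So Dia (Box r and r) is false at s2.

Yes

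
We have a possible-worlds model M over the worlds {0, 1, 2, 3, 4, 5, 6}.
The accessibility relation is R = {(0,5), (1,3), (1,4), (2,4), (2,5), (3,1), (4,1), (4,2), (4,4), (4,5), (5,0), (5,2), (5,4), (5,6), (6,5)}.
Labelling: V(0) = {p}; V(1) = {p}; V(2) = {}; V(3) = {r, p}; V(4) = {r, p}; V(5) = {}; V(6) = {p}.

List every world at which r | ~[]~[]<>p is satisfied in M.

Let φ = r | ~[]~[]<>p. Evaluate φ at each world:
  0 (successors {5}): φ is false.
  1 (successors {3, 4}): φ is true.
  2 (successors {4, 5}): φ is true.
  3 (successors {1}): φ is true.
  4 (successors {1, 2, 4, 5}): φ is true.
  5 (successors {0, 2, 4, 6}): φ is true.
  6 (successors {5}): φ is false.
For instance, at 4:
  At 4: r is true, ~[]~[]<>p is true, so r | ~[]~[]<>p is true.
    At 4: []~[]<>p is false, so ~[]~[]<>p is true.
      At 4: []~[]<>p requires ~[]<>p at every successor {1, 2, 4, 5}.
        ~[]<>p fails at 1, so []~[]<>p is false at 4.
Satisfying worlds: {1, 2, 3, 4, 5}

1, 2, 3, 4, 5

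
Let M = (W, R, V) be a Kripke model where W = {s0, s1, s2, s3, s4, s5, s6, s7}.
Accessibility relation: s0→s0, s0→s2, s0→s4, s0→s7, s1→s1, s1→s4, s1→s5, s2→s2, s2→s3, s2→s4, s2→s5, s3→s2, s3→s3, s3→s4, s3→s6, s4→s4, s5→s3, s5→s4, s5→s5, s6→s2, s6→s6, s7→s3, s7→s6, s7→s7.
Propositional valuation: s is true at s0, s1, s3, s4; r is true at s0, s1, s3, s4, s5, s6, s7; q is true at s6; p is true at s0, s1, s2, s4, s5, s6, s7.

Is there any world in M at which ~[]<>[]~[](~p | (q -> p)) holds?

Recall that []ψ holds at a world iff ψ holds at every accessible world, and <>ψ holds iff ψ holds at some accessible world.
Let φ = ~[]<>[]~[](~p | (q -> p)). Evaluate φ at each world:
  s0 (successors {s0, s2, s4, s7}): φ is true.
  s1 (successors {s1, s4, s5}): φ is true.
  s2 (successors {s2, s3, s4, s5}): φ is true.
  s3 (successors {s2, s3, s4, s6}): φ is true.
  s4 (successors {s4}): φ is true.
  s5 (successors {s3, s4, s5}): φ is true.
  s6 (successors {s2, s6}): φ is true.
  s7 (successors {s3, s6, s7}): φ is true.
Detail at s0 (witness):
  At s0: []<>[]~[](~p | (q -> p)) is false, so ~[]<>[]~[](~p | (q -> p)) is true.
    At s0: []<>[]~[](~p | (q -> p)) requires <>[]~[](~p | (q -> p)) at every successor {s0, s2, s4, s7}.
      <>[]~[](~p | (q -> p)) fails at s0, so []<>[]~[](~p | (q -> p)) is false at s0.

Yes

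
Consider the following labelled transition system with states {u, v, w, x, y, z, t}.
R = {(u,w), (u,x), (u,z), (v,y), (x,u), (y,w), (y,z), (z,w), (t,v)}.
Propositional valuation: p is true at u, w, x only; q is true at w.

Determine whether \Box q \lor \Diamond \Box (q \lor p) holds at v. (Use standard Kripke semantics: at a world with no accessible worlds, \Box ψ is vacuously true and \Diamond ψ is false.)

No

Recall that \Box ψ holds at a world iff ψ holds at every accessible world, and \Diamond ψ holds iff ψ holds at some accessible world.
At v: \Box q is false, \Diamond \Box (q \lor p) is false, so \Box q \lor \Diamond \Box (q \lor p) is false.
  At v: \Box q requires q at every successor {y}.
    q fails at y, so \Box q is false at v.
  At v: \Diamond \Box (q \lor p) requires \Box (q \lor p) at some successor in {y}.
    At y: \Box (q \lor p) is false.
  So \Diamond \Box (q \lor p) is false at v.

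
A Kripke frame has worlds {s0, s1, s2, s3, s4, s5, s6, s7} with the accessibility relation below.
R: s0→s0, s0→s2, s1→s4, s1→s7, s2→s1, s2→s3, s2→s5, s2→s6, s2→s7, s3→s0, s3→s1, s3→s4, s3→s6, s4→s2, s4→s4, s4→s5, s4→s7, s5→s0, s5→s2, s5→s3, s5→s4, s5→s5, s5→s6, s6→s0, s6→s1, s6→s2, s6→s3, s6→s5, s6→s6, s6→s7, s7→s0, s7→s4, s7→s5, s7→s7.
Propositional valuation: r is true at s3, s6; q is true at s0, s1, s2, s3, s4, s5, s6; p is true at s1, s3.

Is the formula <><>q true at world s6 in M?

At s6: <><>q requires <>q at some successor in {s0, s1, s2, s3, s5, s6, s7}.
  <>q holds at s0, so <><>q is true at s6.
    At s0: <>q requires q at some successor in {s0, s2}.
      q holds at s0, so <>q is true at s0.

Yes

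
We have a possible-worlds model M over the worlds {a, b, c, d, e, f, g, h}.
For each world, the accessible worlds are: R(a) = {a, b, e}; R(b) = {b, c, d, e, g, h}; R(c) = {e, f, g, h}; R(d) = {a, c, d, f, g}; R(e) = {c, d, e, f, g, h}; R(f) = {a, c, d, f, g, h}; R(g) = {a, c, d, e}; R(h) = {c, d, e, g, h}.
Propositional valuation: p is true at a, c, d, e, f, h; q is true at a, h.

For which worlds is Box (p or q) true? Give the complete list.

Let φ = Box (p or q). Evaluate φ at each world:
  a (successors {a, b, e}): φ is false.
  b (successors {b, c, d, e, g, h}): φ is false.
  c (successors {e, f, g, h}): φ is false.
  d (successors {a, c, d, f, g}): φ is false.
  e (successors {c, d, e, f, g, h}): φ is false.
  f (successors {a, c, d, f, g, h}): φ is false.
  g (successors {a, c, d, e}): φ is true.
  h (successors {c, d, e, g, h}): φ is false.
For instance, at h:
  At h: Box (p or q) requires p or q at every successor {c, d, e, g, h}.
    p or q fails at g, so Box (p or q) is false at h.
Satisfying worlds: {g}

g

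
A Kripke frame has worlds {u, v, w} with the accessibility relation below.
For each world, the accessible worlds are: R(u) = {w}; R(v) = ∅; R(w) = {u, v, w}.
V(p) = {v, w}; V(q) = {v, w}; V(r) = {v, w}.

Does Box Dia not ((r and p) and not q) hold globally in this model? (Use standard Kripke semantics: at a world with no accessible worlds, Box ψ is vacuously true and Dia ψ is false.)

No

Let φ = Box Dia not ((r and p) and not q). Evaluate φ at each world:
  u (successors {w}): φ is true.
  v (successors ∅): φ is true.
  w (successors {u, v, w}): φ is false.
Detail at w (counterexample):
  At w: Box Dia not ((r and p) and not q) requires Dia not ((r and p) and not q) at every successor {u, v, w}.
    Dia not ((r and p) and not q) fails at v, so Box Dia not ((r and p) and not q) is false at w.
      At v: no accessible worlds, so Dia not ((r and p) and not q) is false.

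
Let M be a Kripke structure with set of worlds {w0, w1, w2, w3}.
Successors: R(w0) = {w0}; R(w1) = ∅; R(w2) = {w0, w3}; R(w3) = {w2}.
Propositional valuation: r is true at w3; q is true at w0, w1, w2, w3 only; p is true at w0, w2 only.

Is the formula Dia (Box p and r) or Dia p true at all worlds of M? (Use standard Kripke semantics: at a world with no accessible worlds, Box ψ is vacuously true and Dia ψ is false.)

No

Let φ = Dia (Box p and r) or Dia p. Evaluate φ at each world:
  w0 (successors {w0}): φ is true.
  w1 (successors ∅): φ is false.
  w2 (successors {w0, w3}): φ is true.
  w3 (successors {w2}): φ is true.
Detail at w1 (counterexample):
  At w1: Dia (Box p and r) is false, Dia p is false, so Dia (Box p and r) or Dia p is false.
    At w1: no accessible worlds, so Dia (Box p and r) is false.
    At w1: no accessible worlds, so Dia p is false.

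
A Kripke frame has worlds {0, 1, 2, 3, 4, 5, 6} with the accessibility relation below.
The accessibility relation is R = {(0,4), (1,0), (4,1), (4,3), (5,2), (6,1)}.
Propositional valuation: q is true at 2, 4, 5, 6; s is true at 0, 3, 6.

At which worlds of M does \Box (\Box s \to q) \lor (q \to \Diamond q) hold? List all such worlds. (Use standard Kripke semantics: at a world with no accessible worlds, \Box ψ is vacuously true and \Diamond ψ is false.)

0, 1, 2, 3, 5

Let φ = \Box (\Box s \to q) \lor (q \to \Diamond q). Evaluate φ at each world:
  0 (successors {4}): φ is true.
  1 (successors {0}): φ is true.
  2 (successors ∅): φ is true.
  3 (successors ∅): φ is true.
  4 (successors {1, 3}): φ is false.
  5 (successors {2}): φ is true.
  6 (successors {1}): φ is false.
For instance, at 6:
  At 6: \Box (\Box s \to q) is false, q \to \Diamond q is false, so \Box (\Box s \to q) \lor (q \to \Diamond q) is false.
    At 6: \Box (\Box s \to q) requires \Box s \to q at every successor {1}.
      \Box s \to q fails at 1, so \Box (\Box s \to q) is false at 6.
    At 6: q is true, \Diamond q is false, so q \to \Diamond q is false.
      At 6: \Diamond q requires q at some successor in {1}.
        At 1: q is false.
      So \Diamond q is false at 6.
Satisfying worlds: {0, 1, 2, 3, 5}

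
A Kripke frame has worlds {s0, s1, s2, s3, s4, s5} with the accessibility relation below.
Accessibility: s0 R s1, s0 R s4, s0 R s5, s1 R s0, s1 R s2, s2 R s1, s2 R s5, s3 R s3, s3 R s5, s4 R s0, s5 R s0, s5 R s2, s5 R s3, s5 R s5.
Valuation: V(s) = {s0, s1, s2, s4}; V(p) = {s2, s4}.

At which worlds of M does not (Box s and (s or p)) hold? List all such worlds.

s0, s2, s3, s5

Recall that Box ψ holds at a world iff ψ holds at every accessible world, and Dia ψ holds iff ψ holds at some accessible world.
Let φ = not (Box s and (s or p)). Evaluate φ at each world:
  s0 (successors {s1, s4, s5}): φ is true.
  s1 (successors {s0, s2}): φ is false.
  s2 (successors {s1, s5}): φ is true.
  s3 (successors {s3, s5}): φ is true.
  s4 (successors {s0}): φ is false.
  s5 (successors {s0, s2, s3, s5}): φ is true.
For instance, at s5:
  At s5: Box s and (s or p) is false, so not (Box s and (s or p)) is true.
    At s5: Box s is false, s or p is false, so Box s and (s or p) is false.
      At s5: Box s requires s at every successor {s0, s2, s3, s5}.
        s fails at s3, so Box s is false at s5.
Satisfying worlds: {s0, s2, s3, s5}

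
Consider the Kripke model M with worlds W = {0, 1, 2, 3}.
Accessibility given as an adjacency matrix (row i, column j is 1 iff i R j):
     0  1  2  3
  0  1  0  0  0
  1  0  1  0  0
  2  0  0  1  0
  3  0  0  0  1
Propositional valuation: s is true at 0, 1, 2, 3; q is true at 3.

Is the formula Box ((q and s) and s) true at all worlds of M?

Let φ = Box ((q and s) and s). Evaluate φ at each world:
  0 (successors {0}): φ is false.
  1 (successors {1}): φ is false.
  2 (successors {2}): φ is false.
  3 (successors {3}): φ is true.
Detail at 0 (counterexample):
  At 0: Box ((q and s) and s) requires (q and s) and s at every successor {0}.
    (q and s) and s fails at 0, so Box ((q and s) and s) is false at 0.

No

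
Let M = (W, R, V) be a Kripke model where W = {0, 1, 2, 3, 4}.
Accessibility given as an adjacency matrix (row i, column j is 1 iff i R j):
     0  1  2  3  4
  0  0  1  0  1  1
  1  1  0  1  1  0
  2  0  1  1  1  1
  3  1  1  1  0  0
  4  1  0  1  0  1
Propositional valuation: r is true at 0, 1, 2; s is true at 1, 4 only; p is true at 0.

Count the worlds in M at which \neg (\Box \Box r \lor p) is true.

4

Recall that \Box ψ holds at a world iff ψ holds at every accessible world, and \Diamond ψ holds iff ψ holds at some accessible world.
Let φ = \neg (\Box \Box r \lor p). Evaluate φ at each world:
  0 (successors {1, 3, 4}): φ is false.
  1 (successors {0, 2, 3}): φ is true.
  2 (successors {1, 2, 3, 4}): φ is true.
  3 (successors {0, 1, 2}): φ is true.
  4 (successors {0, 2, 4}): φ is true.
For instance, at 0:
  At 0: \Box \Box r \lor p is true, so \neg (\Box \Box r \lor p) is false.
    At 0: \Box \Box r is false, p is true, so \Box \Box r \lor p is true.
      At 0: \Box \Box r requires \Box r at every successor {1, 3, 4}.
        \Box r fails at 1, so \Box \Box r is false at 0.
Satisfying worlds: {1, 2, 3, 4}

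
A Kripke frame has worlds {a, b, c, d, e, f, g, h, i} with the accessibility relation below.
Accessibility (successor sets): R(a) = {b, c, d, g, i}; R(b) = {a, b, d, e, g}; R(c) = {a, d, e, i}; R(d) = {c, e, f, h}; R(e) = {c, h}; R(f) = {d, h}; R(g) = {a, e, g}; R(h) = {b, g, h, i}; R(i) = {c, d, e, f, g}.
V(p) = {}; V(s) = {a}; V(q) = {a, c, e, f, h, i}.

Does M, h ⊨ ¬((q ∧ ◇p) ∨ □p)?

Recall that □ψ holds at a world iff ψ holds at every accessible world, and ◇ψ holds iff ψ holds at some accessible world.
At h: (q ∧ ◇p) ∨ □p is false, so ¬((q ∧ ◇p) ∨ □p) is true.
  At h: q ∧ ◇p is false, □p is false, so (q ∧ ◇p) ∨ □p is false.
    At h: q is true, ◇p is false, so q ∧ ◇p is false.
      At h: ◇p requires p at some successor in {b, g, h, i}.
        At b: p is false.
        At g: p is false.
        At h: p is false.
        At i: p is false.
      So ◇p is false at h.
    At h: □p requires p at every successor {b, g, h, i}.
      p fails at b, so □p is false at h.

Yes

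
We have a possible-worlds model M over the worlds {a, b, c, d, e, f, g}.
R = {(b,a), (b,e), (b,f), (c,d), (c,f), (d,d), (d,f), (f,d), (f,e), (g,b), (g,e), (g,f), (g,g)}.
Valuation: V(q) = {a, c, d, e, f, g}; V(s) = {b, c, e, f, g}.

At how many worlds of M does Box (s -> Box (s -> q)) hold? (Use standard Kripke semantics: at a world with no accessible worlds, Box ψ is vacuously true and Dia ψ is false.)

6

Let φ = Box (s -> Box (s -> q)). Evaluate φ at each world:
  a (successors ∅): φ is true.
  b (successors {a, e, f}): φ is true.
  c (successors {d, f}): φ is true.
  d (successors {d, f}): φ is true.
  e (successors ∅): φ is true.
  f (successors {d, e}): φ is true.
  g (successors {b, e, f, g}): φ is false.
For instance, at b:
  At b: Box (s -> Box (s -> q)) requires s -> Box (s -> q) at every successor {a, e, f}.
      At a: s is false, Box (s -> q) is true, so s -> Box (s -> q) is true.
      At e: s is true, Box (s -> q) is true, so s -> Box (s -> q) is true.
      At f: s is true, Box (s -> q) is true, so s -> Box (s -> q) is true.
  So Box (s -> Box (s -> q)) is true at b.
Satisfying worlds: {a, b, c, d, e, f}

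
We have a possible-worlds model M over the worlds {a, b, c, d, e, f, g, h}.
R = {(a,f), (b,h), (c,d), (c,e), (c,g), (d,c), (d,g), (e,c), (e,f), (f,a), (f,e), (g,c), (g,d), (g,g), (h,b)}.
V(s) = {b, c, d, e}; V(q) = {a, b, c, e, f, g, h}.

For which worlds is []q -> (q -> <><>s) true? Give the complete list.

a, b, c, d, e, f, g

Recall that []ψ holds at a world iff ψ holds at every accessible world, and <>ψ holds iff ψ holds at some accessible world.
Let φ = []q -> (q -> <><>s). Evaluate φ at each world:
  a (successors {f}): φ is true.
  b (successors {h}): φ is true.
  c (successors {d, e, g}): φ is true.
  d (successors {c, g}): φ is true.
  e (successors {c, f}): φ is true.
  f (successors {a, e}): φ is true.
  g (successors {c, d, g}): φ is true.
  h (successors {b}): φ is false.
For instance, at a:
  At a: []q is true, q -> <><>s is true, so []q -> (q -> <><>s) is true.
    At a: []q requires q at every successor {f}.
      At f: q is true.
    So []q is true at a.
    At a: q is true, <><>s is true, so q -> <><>s is true.
      At a: <><>s requires <>s at some successor in {f}.
        <>s holds at f, so <><>s is true at a.
Satisfying worlds: {a, b, c, d, e, f, g}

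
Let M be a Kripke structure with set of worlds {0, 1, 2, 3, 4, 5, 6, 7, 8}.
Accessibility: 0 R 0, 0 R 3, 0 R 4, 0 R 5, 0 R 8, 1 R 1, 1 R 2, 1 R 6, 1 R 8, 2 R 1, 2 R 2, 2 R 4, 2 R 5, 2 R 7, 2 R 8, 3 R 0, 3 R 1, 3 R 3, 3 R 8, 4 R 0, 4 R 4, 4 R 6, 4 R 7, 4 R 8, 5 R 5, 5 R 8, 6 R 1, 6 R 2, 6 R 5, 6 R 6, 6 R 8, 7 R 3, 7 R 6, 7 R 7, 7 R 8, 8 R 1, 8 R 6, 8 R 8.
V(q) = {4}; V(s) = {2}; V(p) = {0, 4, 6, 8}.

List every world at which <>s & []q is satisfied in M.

Let φ = <>s & []q. Evaluate φ at each world:
  0 (successors {0, 3, 4, 5, 8}): φ is false.
  1 (successors {1, 2, 6, 8}): φ is false.
  2 (successors {1, 2, 4, 5, 7, 8}): φ is false.
  3 (successors {0, 1, 3, 8}): φ is false.
  4 (successors {0, 4, 6, 7, 8}): φ is false.
  5 (successors {5, 8}): φ is false.
  6 (successors {1, 2, 5, 6, 8}): φ is false.
  7 (successors {3, 6, 7, 8}): φ is false.
  8 (successors {1, 6, 8}): φ is false.
For instance, at 7:
  At 7: <>s is false, []q is false, so <>s & []q is false.
    At 7: <>s requires s at some successor in {3, 6, 7, 8}.
      At 3: s is false.
      At 6: s is false.
      At 7: s is false.
      At 8: s is false.
    So <>s is false at 7.
    At 7: []q requires q at every successor {3, 6, 7, 8}.
      q fails at 3, so []q is false at 7.
Satisfying worlds: none.

none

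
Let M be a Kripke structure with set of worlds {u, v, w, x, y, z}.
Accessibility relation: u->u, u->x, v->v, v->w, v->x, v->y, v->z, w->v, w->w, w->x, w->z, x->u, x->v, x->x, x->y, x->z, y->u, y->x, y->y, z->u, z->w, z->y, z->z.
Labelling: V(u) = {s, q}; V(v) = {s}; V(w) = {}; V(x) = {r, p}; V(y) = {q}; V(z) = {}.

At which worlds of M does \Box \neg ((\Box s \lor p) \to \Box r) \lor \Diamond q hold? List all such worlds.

Recall that \Box ψ holds at a world iff ψ holds at every accessible world, and \Diamond ψ holds iff ψ holds at some accessible world.
Let φ = \Box \neg ((\Box s \lor p) \to \Box r) \lor \Diamond q. Evaluate φ at each world:
  u (successors {u, x}): φ is true.
  v (successors {v, w, x, y, z}): φ is true.
  w (successors {v, w, x, z}): φ is false.
  x (successors {u, v, x, y, z}): φ is true.
  y (successors {u, x, y}): φ is true.
  z (successors {u, w, y, z}): φ is true.
For instance, at v:
  At v: \Box \neg ((\Box s \lor p) \to \Box r) is false, \Diamond q is true, so \Box \neg ((\Box s \lor p) \to \Box r) \lor \Diamond q is true.
    At v: \Box \neg ((\Box s \lor p) \to \Box r) requires \neg ((\Box s \lor p) \to \Box r) at every successor {v, w, x, y, z}.
      \neg ((\Box s \lor p) \to \Box r) fails at v, so \Box \neg ((\Box s \lor p) \to \Box r) is false at v.
    At v: \Diamond q requires q at some successor in {v, w, x, y, z}.
      q holds at y, so \Diamond q is true at v.
Satisfying worlds: {u, v, x, y, z}

u, v, x, y, z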